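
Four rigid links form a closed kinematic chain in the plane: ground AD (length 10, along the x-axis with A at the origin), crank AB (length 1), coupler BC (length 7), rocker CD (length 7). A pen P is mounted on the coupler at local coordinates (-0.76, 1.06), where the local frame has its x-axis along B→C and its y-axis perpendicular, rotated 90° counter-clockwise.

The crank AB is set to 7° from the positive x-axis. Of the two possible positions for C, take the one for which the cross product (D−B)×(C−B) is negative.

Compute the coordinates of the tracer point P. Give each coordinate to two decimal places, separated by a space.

A=(0,0), D=(10.00,0)
B = A + 1.00·(cos7°, sin7°) = (0.9925, 0.1219)
|BD| = 9.0083
circle(B,7.00) ∩ circle(D,7.00): a=4.5041, h=5.3584
  candidates: C₊=(5.5688,5.4189) cross=48.270; C₋=(5.4238,-5.2970) cross=-48.270
  mode - wants cross < 0 → take C=(5.4238,-5.2970) (cross=-48.270)
ex = (C−B)/|BC| = (0.6330,-0.7741); ey = (0.7741,0.6330)
P = B + -0.76·ex + 1.06·ey = (1.3320,1.3812)

1.33 1.38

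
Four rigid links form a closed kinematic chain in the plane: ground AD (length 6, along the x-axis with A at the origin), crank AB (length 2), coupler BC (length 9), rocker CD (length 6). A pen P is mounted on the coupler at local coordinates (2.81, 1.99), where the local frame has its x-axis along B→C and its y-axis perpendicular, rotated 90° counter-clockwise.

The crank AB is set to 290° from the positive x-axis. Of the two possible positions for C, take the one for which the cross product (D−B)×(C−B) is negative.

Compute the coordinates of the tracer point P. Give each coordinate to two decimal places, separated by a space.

A=(0,0), D=(6.00,0)
B = A + 2.00·(cos290°, sin290°) = (0.6840, -1.8794)
|BD| = 5.6384
circle(B,9.00) ∩ circle(D,6.00): a=6.8097, h=5.8846
  candidates: C₊=(5.1429,5.9385) cross=33.179; C₋=(9.0658,-5.1576) cross=-33.179
  mode - wants cross < 0 → take C=(9.0658,-5.1576) (cross=-33.179)
ex = (C−B)/|BC| = (0.9313,-0.3642); ey = (0.3642,0.9313)
P = B + 2.81·ex + 1.99·ey = (4.0259,-1.0496)

4.03 -1.05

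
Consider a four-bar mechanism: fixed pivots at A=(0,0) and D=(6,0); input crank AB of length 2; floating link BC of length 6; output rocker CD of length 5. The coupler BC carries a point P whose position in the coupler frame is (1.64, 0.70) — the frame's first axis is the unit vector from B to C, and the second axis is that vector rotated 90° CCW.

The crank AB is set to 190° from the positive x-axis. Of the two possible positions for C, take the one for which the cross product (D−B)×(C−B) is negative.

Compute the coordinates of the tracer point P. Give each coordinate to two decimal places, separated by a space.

-0.23 -0.75

A=(0,0), D=(6.00,0)
B = A + 2.00·(cos190°, sin190°) = (-1.9696, -0.3473)
|BD| = 7.9772
circle(B,6.00) ∩ circle(D,5.00): a=4.6781, h=3.7571
  candidates: C₊=(2.5404,3.6099) cross=29.971; C₋=(2.8676,-3.8972) cross=-29.971
  mode - wants cross < 0 → take C=(2.8676,-3.8972) (cross=-29.971)
ex = (C−B)/|BC| = (0.8062,-0.5916); ey = (0.5916,0.8062)
P = B + 1.64·ex + 0.70·ey = (-0.2333,-0.7533)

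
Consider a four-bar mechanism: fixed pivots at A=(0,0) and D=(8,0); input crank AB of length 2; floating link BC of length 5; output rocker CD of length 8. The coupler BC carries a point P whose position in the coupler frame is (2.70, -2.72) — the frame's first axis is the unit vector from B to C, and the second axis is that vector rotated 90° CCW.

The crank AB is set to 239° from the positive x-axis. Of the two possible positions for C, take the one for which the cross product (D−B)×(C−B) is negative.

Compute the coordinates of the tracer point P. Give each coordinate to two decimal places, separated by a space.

-1.35 -5.53

A=(0,0), D=(8.00,0)
B = A + 2.00·(cos239°, sin239°) = (-1.0301, -1.7143)
|BD| = 9.1914
circle(B,5.00) ∩ circle(D,8.00): a=2.4741, h=4.3450
  candidates: C₊=(0.5902,3.0158) cross=39.936; C₋=(2.2110,-5.5216) cross=-39.936
  mode - wants cross < 0 → take C=(2.2110,-5.5216) (cross=-39.936)
ex = (C−B)/|BC| = (0.6482,-0.7615); ey = (0.7615,0.6482)
P = B + 2.70·ex + -2.72·ey = (-1.3510,-5.5334)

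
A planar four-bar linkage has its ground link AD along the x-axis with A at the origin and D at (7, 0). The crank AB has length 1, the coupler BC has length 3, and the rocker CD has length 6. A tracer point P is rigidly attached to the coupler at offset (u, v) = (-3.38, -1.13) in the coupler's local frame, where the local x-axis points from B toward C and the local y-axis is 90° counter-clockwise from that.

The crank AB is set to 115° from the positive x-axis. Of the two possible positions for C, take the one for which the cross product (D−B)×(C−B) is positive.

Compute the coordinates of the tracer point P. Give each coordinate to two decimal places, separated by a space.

A=(0,0), D=(7.00,0)
B = A + 1.00·(cos115°, sin115°) = (-0.4226, 0.9063)
|BD| = 7.4777
circle(B,3.00) ∩ circle(D,6.00): a=1.9335, h=2.2938
  candidates: C₊=(1.7747,2.9489) cross=17.152; C₋=(1.2186,-1.6049) cross=-17.152
  mode + wants cross > 0 → take C=(1.7747,2.9489) (cross=17.152)
ex = (C−B)/|BC| = (0.7324,0.6808); ey = (-0.6808,0.7324)
P = B + -3.38·ex + -1.13·ey = (-2.1289,-2.2226)

-2.13 -2.22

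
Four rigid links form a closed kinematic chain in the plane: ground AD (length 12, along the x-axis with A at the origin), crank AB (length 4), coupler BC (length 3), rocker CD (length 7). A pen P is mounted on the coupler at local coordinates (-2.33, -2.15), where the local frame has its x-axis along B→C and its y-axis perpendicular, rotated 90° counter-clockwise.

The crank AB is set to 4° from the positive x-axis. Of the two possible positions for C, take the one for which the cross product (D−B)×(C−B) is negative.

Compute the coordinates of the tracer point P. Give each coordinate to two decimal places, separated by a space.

0.99 1.31

A=(0,0), D=(12.00,0)
B = A + 4.00·(cos4°, sin4°) = (3.9903, 0.2790)
|BD| = 8.0146
circle(B,3.00) ∩ circle(D,7.00): a=1.5119, h=2.5912
  candidates: C₊=(5.5914,2.8160) cross=20.767; C₋=(5.4110,-2.3632) cross=-20.767
  mode - wants cross < 0 → take C=(5.4110,-2.3632) (cross=-20.767)
ex = (C−B)/|BC| = (0.4736,-0.8808); ey = (0.8808,0.4736)
P = B + -2.33·ex + -2.15·ey = (0.9932,1.3130)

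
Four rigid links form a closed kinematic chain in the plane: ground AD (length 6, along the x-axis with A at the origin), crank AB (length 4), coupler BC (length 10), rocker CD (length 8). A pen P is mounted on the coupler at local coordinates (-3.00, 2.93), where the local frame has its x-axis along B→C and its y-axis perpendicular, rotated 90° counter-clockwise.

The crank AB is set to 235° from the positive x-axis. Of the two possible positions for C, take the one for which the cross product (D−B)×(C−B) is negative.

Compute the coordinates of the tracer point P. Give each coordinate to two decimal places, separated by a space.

A=(0,0), D=(6.00,0)
B = A + 4.00·(cos235°, sin235°) = (-2.2943, -3.2766)
|BD| = 8.9181
circle(B,10.00) ∩ circle(D,8.00): a=6.4774, h=7.6186
  candidates: C₊=(0.9309,6.1890) cross=67.943; C₋=(6.5292,-7.9825) cross=-67.943
  mode - wants cross < 0 → take C=(6.5292,-7.9825) (cross=-67.943)
ex = (C−B)/|BC| = (0.8824,-0.4706); ey = (0.4706,0.8824)
P = B + -3.00·ex + 2.93·ey = (-3.5625,0.7204)

-3.56 0.72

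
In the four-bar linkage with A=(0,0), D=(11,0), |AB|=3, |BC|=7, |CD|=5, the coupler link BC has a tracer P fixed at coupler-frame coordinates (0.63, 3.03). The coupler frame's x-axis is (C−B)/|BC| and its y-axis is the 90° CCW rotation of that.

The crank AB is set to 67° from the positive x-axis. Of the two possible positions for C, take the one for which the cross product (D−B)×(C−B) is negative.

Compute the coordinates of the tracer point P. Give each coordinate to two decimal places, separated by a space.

A=(0,0), D=(11.00,0)
B = A + 3.00·(cos67°, sin67°) = (1.1722, 2.7615)
|BD| = 10.2084
circle(B,7.00) ∩ circle(D,5.00): a=6.2797, h=3.0928
  candidates: C₊=(8.0544,4.0402) cross=31.572; C₋=(6.3811,-1.9147) cross=-31.572
  mode - wants cross < 0 → take C=(6.3811,-1.9147) (cross=-31.572)
ex = (C−B)/|BC| = (0.7441,-0.6680); ey = (0.6680,0.7441)
P = B + 0.63·ex + 3.03·ey = (3.6651,4.5954)

3.67 4.60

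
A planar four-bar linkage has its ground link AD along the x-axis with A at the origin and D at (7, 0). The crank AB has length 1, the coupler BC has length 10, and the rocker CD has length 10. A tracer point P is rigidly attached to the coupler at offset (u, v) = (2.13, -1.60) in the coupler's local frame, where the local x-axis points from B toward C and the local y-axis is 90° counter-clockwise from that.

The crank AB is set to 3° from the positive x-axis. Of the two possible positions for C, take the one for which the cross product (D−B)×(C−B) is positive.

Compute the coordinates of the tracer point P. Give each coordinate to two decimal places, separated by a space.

3.18 1.59

A=(0,0), D=(7.00,0)
B = A + 1.00·(cos3°, sin3°) = (0.9986, 0.0523)
|BD| = 6.0016
circle(B,10.00) ∩ circle(D,10.00): a=3.0008, h=9.5391
  candidates: C₊=(4.0825,9.5649) cross=57.250; C₋=(3.9161,-9.5126) cross=-57.250
  mode + wants cross > 0 → take C=(4.0825,9.5649) (cross=57.250)
ex = (C−B)/|BC| = (0.3084,0.9513); ey = (-0.9513,0.3084)
P = B + 2.13·ex + -1.60·ey = (3.1775,1.5851)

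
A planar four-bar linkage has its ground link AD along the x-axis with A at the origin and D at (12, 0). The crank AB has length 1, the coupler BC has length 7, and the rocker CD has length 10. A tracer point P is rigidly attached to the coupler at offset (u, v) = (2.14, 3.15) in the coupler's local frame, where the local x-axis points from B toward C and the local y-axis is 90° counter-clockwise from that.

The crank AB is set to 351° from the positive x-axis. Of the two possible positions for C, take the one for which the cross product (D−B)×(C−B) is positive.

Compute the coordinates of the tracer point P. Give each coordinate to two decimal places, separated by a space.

A=(0,0), D=(12.00,0)
B = A + 1.00·(cos351°, sin351°) = (0.9877, -0.1564)
|BD| = 11.0134
circle(B,7.00) ∩ circle(D,10.00): a=3.1914, h=6.2302
  candidates: C₊=(4.0902,6.1185) cross=68.616; C₋=(4.2672,-6.3407) cross=-68.616
  mode + wants cross > 0 → take C=(4.0902,6.1185) (cross=68.616)
ex = (C−B)/|BC| = (0.4432,0.8964); ey = (-0.8964,0.4432)
P = B + 2.14·ex + 3.15·ey = (-0.8875,3.1580)

-0.89 3.16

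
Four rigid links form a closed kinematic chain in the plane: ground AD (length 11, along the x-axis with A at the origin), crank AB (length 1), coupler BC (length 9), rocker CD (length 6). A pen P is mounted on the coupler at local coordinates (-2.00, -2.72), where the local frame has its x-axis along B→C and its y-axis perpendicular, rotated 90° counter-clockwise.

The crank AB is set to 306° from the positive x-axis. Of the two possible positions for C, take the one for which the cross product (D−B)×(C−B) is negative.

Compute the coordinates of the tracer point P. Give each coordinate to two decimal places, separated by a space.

A=(0,0), D=(11.00,0)
B = A + 1.00·(cos306°, sin306°) = (0.5878, -0.8090)
|BD| = 10.4436
circle(B,9.00) ∩ circle(D,6.00): a=7.3762, h=5.1567
  candidates: C₊=(7.5424,4.9036) cross=53.854; C₋=(8.3413,-5.3788) cross=-53.854
  mode - wants cross < 0 → take C=(8.3413,-5.3788) (cross=-53.854)
ex = (C−B)/|BC| = (0.8615,-0.5078); ey = (0.5078,0.8615)
P = B + -2.00·ex + -2.72·ey = (-2.5163,-2.1368)

-2.52 -2.14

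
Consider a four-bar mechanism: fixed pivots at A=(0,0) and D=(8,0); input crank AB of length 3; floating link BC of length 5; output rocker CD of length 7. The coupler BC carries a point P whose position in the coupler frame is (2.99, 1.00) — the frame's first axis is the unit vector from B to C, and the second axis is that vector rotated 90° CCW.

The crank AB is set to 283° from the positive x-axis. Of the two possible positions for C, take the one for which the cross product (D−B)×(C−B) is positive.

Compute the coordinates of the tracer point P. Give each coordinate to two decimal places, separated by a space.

A=(0,0), D=(8.00,0)
B = A + 3.00·(cos283°, sin283°) = (0.6749, -2.9231)
|BD| = 7.8868
circle(B,5.00) ∩ circle(D,7.00): a=2.4219, h=4.3743
  candidates: C₊=(1.3030,2.0373) cross=34.499; C₋=(4.5455,-6.0882) cross=-34.499
  mode + wants cross > 0 → take C=(1.3030,2.0373) (cross=34.499)
ex = (C−B)/|BC| = (0.1256,0.9921); ey = (-0.9921,0.1256)
P = B + 2.99·ex + 1.00·ey = (0.0584,0.1688)

0.06 0.17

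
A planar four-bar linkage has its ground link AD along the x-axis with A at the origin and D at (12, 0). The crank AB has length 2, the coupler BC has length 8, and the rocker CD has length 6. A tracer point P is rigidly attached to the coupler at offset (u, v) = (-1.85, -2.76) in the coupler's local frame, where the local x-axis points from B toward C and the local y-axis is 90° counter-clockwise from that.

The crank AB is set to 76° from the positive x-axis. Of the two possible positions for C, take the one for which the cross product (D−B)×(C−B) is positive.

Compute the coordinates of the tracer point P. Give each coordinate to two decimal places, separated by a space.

A=(0,0), D=(12.00,0)
B = A + 2.00·(cos76°, sin76°) = (0.4838, 1.9406)
|BD| = 11.6785
circle(B,8.00) ∩ circle(D,6.00): a=7.0380, h=3.8034
  candidates: C₊=(8.0560,4.5216) cross=44.418; C₋=(6.7920,-2.9794) cross=-44.418
  mode + wants cross > 0 → take C=(8.0560,4.5216) (cross=44.418)
ex = (C−B)/|BC| = (0.9465,0.3226); ey = (-0.3226,0.9465)
P = B + -1.85·ex + -2.76·ey = (-0.3768,-1.2687)

-0.38 -1.27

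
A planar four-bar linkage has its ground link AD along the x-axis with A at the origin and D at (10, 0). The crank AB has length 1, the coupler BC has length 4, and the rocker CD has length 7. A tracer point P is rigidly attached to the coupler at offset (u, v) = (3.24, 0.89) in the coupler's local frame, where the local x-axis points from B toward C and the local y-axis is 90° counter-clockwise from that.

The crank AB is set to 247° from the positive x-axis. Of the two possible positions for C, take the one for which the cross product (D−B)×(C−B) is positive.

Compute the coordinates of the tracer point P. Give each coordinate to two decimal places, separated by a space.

A=(0,0), D=(10.00,0)
B = A + 1.00·(cos247°, sin247°) = (-0.3907, -0.9205)
|BD| = 10.4314
circle(B,4.00) ∩ circle(D,7.00): a=3.6340, h=1.6716
  candidates: C₊=(3.0815,1.0653) cross=17.438; C₋=(3.3766,-2.2650) cross=-17.438
  mode + wants cross > 0 → take C=(3.0815,1.0653) (cross=17.438)
ex = (C−B)/|BC| = (0.8681,0.4964); ey = (-0.4964,0.8681)
P = B + 3.24·ex + 0.89·ey = (1.9800,1.4606)

1.98 1.46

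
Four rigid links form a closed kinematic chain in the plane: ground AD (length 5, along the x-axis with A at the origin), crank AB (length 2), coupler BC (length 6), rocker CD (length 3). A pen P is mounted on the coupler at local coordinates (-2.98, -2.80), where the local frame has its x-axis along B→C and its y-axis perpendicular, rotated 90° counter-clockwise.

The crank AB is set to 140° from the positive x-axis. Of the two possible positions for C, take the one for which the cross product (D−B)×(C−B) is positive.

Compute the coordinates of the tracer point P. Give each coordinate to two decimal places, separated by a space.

A=(0,0), D=(5.00,0)
B = A + 2.00·(cos140°, sin140°) = (-1.5321, 1.2856)
|BD| = 6.6574
circle(B,6.00) ∩ circle(D,3.00): a=5.3565, h=2.7033
  candidates: C₊=(4.2456,2.9036) cross=17.997; C₋=(3.2016,-2.4012) cross=-17.997
  mode + wants cross > 0 → take C=(4.2456,2.9036) (cross=17.997)
ex = (C−B)/|BC| = (0.9630,0.2697); ey = (-0.2697,0.9630)
P = B + -2.98·ex + -2.80·ey = (-3.6466,-2.2143)

-3.65 -2.21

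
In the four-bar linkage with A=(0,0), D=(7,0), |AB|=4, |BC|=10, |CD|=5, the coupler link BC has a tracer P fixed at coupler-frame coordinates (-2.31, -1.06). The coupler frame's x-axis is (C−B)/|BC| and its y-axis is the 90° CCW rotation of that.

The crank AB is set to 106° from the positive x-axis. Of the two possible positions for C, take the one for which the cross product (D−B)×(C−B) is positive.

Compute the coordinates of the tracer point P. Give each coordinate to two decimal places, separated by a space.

-3.32 2.61

A=(0,0), D=(7.00,0)
B = A + 4.00·(cos106°, sin106°) = (-1.1025, 3.8450)
|BD| = 8.9686
circle(B,10.00) ∩ circle(D,5.00): a=8.6656, h=4.9908
  candidates: C₊=(8.8659,4.6388) cross=44.761; C₋=(4.5865,-4.3790) cross=-44.761
  mode + wants cross > 0 → take C=(8.8659,4.6388) (cross=44.761)
ex = (C−B)/|BC| = (0.9968,0.0794); ey = (-0.0794,0.9968)
P = B + -2.31·ex + -1.06·ey = (-3.3211,2.6050)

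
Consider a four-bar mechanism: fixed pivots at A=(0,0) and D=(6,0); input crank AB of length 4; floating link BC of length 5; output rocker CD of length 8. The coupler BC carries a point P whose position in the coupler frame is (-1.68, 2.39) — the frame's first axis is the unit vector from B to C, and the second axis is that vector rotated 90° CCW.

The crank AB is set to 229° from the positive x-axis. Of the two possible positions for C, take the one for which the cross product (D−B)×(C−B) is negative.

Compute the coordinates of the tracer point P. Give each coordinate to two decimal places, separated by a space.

-2.30 -0.12

A=(0,0), D=(6.00,0)
B = A + 4.00·(cos229°, sin229°) = (-2.6242, -3.0188)
|BD| = 9.1373
circle(B,5.00) ∩ circle(D,8.00): a=2.4346, h=4.3673
  candidates: C₊=(-1.7693,1.9075) cross=39.905; C₋=(1.1165,-6.3365) cross=-39.905
  mode - wants cross < 0 → take C=(1.1165,-6.3365) (cross=-39.905)
ex = (C−B)/|BC| = (0.7481,-0.6635); ey = (0.6635,0.7481)
P = B + -1.68·ex + 2.39·ey = (-2.2953,-0.1160)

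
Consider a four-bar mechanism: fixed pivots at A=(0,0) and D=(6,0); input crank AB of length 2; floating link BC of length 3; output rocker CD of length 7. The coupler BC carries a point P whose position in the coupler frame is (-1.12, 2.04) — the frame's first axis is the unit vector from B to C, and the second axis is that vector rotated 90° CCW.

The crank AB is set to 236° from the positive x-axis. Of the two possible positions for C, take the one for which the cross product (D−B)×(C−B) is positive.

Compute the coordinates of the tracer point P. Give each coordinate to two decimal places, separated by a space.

A=(0,0), D=(6.00,0)
B = A + 2.00·(cos236°, sin236°) = (-1.1184, -1.6581)
|BD| = 7.3089
circle(B,3.00) ∩ circle(D,7.00): a=0.9181, h=2.8561
  candidates: C₊=(-0.8721,1.3318) cross=20.875; C₋=(0.4237,-4.2314) cross=-20.875
  mode + wants cross > 0 → take C=(-0.8721,1.3318) (cross=20.875)
ex = (C−B)/|BC| = (0.0821,0.9966); ey = (-0.9966,0.0821)
P = B + -1.12·ex + 2.04·ey = (-3.2434,-2.6068)

-3.24 -2.61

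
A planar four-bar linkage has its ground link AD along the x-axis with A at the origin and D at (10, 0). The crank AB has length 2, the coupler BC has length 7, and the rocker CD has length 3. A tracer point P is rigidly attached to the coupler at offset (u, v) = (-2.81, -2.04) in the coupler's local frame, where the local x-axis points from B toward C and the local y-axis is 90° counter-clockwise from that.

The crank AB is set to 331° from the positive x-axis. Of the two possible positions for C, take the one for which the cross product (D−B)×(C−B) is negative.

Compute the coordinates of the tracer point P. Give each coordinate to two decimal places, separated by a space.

A=(0,0), D=(10.00,0)
B = A + 2.00·(cos331°, sin331°) = (1.7492, -0.9696)
|BD| = 8.3075
circle(B,7.00) ∩ circle(D,3.00): a=6.5612, h=2.4393
  candidates: C₊=(7.9809,2.2188) cross=20.265; C₋=(8.5503,-2.6265) cross=-20.265
  mode - wants cross < 0 → take C=(8.5503,-2.6265) (cross=-20.265)
ex = (C−B)/|BC| = (0.9716,-0.2367); ey = (0.2367,0.9716)
P = B + -2.81·ex + -2.04·ey = (-1.4638,-2.2865)

-1.46 -2.29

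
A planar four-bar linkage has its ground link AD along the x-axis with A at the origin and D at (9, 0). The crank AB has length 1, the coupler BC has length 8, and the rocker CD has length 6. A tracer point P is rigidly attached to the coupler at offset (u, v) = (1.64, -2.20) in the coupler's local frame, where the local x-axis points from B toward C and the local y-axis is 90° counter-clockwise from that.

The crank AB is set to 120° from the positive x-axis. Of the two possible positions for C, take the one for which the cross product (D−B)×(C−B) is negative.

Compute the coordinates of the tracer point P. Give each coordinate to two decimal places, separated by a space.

A=(0,0), D=(9.00,0)
B = A + 1.00·(cos120°, sin120°) = (-0.5000, 0.8660)
|BD| = 9.5394
circle(B,8.00) ∩ circle(D,6.00): a=6.2373, h=5.0096
  candidates: C₊=(6.1663,5.2887) cross=47.789; C₋=(5.2567,-4.6891) cross=-47.789
  mode - wants cross < 0 → take C=(5.2567,-4.6891) (cross=-47.789)
ex = (C−B)/|BC| = (0.7196,-0.6944); ey = (0.6944,0.7196)
P = B + 1.64·ex + -2.20·ey = (-0.8475,-1.8559)

-0.85 -1.86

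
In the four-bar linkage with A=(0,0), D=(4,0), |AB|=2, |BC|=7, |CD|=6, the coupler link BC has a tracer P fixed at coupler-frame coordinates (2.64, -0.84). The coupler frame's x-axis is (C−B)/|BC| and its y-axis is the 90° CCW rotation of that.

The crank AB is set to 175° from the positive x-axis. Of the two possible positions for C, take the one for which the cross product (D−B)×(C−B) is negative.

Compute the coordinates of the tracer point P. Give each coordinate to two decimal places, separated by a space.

-1.21 -2.48

A=(0,0), D=(4.00,0)
B = A + 2.00·(cos175°, sin175°) = (-1.9924, 0.1743)
|BD| = 5.9949
circle(B,7.00) ∩ circle(D,6.00): a=4.0817, h=5.6868
  candidates: C₊=(2.2529,5.7400) cross=34.092; C₋=(1.9222,-5.6288) cross=-34.092
  mode - wants cross < 0 → take C=(1.9222,-5.6288) (cross=-34.092)
ex = (C−B)/|BC| = (0.5592,-0.8290); ey = (0.8290,0.5592)
P = B + 2.64·ex + -0.84·ey = (-1.2124,-2.4840)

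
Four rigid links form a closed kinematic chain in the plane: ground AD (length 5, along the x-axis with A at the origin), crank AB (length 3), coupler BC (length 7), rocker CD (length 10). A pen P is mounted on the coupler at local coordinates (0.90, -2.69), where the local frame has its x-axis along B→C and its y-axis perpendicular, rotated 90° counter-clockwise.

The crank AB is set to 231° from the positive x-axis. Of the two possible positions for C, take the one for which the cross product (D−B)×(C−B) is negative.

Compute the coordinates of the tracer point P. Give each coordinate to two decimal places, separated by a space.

A=(0,0), D=(5.00,0)
B = A + 3.00·(cos231°, sin231°) = (-1.8880, -2.3314)
|BD| = 7.2718
circle(B,7.00) ∩ circle(D,10.00): a=0.1292, h=6.9988
  candidates: C₊=(-4.0094,4.3393) cross=50.894; C₋=(0.4784,-8.9193) cross=-50.894
  mode - wants cross < 0 → take C=(0.4784,-8.9193) (cross=-50.894)
ex = (C−B)/|BC| = (0.3380,-0.9411); ey = (0.9411,0.3380)
P = B + 0.90·ex + -2.69·ey = (-4.1154,-4.0878)

-4.12 -4.09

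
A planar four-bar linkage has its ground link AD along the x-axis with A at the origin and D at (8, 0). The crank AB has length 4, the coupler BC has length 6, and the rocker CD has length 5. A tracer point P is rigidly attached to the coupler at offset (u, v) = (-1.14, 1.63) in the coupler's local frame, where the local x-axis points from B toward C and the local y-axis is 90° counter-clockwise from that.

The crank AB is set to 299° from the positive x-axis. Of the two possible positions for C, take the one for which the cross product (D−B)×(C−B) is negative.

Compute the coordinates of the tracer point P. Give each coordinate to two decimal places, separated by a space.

A=(0,0), D=(8.00,0)
B = A + 4.00·(cos299°, sin299°) = (1.9392, -3.4985)
|BD| = 6.9980
circle(B,6.00) ∩ circle(D,5.00): a=4.2849, h=4.1999
  candidates: C₊=(3.5507,2.2811) cross=29.391; C₋=(7.7499,-4.9937) cross=-29.391
  mode - wants cross < 0 → take C=(7.7499,-4.9937) (cross=-29.391)
ex = (C−B)/|BC| = (0.9684,-0.2492); ey = (0.2492,0.9684)
P = B + -1.14·ex + 1.63·ey = (1.2414,-1.6358)

1.24 -1.64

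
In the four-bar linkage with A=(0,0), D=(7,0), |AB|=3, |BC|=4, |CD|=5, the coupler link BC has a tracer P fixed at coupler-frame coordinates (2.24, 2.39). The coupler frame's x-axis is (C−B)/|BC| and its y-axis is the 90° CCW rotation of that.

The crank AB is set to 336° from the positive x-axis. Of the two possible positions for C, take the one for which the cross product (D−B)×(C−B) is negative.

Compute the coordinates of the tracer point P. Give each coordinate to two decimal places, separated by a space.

A=(0,0), D=(7.00,0)
B = A + 3.00·(cos336°, sin336°) = (2.7406, -1.2202)
|BD| = 4.4307
circle(B,4.00) ∩ circle(D,5.00): a=1.1997, h=3.8158
  candidates: C₊=(2.8431,2.7785) cross=16.907; C₋=(4.9448,-4.5581) cross=-16.907
  mode - wants cross < 0 → take C=(4.9448,-4.5581) (cross=-16.907)
ex = (C−B)/|BC| = (0.5510,-0.8345); ey = (0.8345,0.5510)
P = B + 2.24·ex + 2.39·ey = (5.9694,-1.7724)

5.97 -1.77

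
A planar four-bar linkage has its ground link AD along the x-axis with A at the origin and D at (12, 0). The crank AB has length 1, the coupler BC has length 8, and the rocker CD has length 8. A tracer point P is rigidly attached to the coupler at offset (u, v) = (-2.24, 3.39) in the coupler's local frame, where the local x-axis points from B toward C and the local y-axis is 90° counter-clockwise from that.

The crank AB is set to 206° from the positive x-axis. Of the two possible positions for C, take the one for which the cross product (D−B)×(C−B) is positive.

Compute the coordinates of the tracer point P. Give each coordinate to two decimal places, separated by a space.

-4.76 0.84

A=(0,0), D=(12.00,0)
B = A + 1.00·(cos206°, sin206°) = (-0.8988, -0.4384)
|BD| = 12.9062
circle(B,8.00) ∩ circle(D,8.00): a=6.4531, h=4.7283
  candidates: C₊=(5.3900,4.5064) cross=61.025; C₋=(5.7112,-4.9448) cross=-61.025
  mode + wants cross > 0 → take C=(5.3900,4.5064) (cross=61.025)
ex = (C−B)/|BC| = (0.7861,0.6181); ey = (-0.6181,0.7861)
P = B + -2.24·ex + 3.39·ey = (-4.7550,0.8420)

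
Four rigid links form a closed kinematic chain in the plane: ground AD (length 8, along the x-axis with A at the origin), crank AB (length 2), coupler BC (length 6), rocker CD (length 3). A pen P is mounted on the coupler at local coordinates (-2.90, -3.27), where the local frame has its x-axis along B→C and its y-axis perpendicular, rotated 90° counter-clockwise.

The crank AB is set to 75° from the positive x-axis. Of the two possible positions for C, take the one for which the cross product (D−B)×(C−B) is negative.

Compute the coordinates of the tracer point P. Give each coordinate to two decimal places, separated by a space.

A=(0,0), D=(8.00,0)
B = A + 2.00·(cos75°, sin75°) = (0.5176, 1.9319)
|BD| = 7.7277
circle(B,6.00) ∩ circle(D,3.00): a=5.6108, h=2.1257
  candidates: C₊=(6.4817,2.5874) cross=16.427; C₋=(5.4189,-1.5290) cross=-16.427
  mode - wants cross < 0 → take C=(5.4189,-1.5290) (cross=-16.427)
ex = (C−B)/|BC| = (0.8169,-0.5768); ey = (0.5768,0.8169)
P = B + -2.90·ex + -3.27·ey = (-3.7375,0.9334)

-3.74 0.93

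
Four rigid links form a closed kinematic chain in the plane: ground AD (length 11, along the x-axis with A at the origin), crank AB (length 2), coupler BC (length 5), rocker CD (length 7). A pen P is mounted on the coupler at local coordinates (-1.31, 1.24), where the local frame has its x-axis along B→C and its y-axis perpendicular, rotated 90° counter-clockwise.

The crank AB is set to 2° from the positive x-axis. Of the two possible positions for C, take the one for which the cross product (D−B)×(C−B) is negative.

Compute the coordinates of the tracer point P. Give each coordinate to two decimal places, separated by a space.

A=(0,0), D=(11.00,0)
B = A + 2.00·(cos2°, sin2°) = (1.9988, 0.0698)
|BD| = 9.0015
circle(B,5.00) ∩ circle(D,7.00): a=3.1676, h=3.8686
  candidates: C₊=(5.1963,3.9137) cross=34.823; C₋=(5.1363,-3.8233) cross=-34.823
  mode - wants cross < 0 → take C=(5.1363,-3.8233) (cross=-34.823)
ex = (C−B)/|BC| = (0.6275,-0.7786); ey = (0.7786,0.6275)
P = B + -1.31·ex + 1.24·ey = (2.1422,1.8679)

2.14 1.87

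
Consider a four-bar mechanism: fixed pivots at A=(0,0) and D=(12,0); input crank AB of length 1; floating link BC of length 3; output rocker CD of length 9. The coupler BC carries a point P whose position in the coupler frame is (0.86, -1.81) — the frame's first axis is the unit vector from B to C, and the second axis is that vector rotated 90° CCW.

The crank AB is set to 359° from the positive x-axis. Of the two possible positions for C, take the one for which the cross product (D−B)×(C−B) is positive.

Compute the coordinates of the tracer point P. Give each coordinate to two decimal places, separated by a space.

2.85 -0.78

A=(0,0), D=(12.00,0)
B = A + 1.00·(cos359°, sin359°) = (0.9998, -0.0175)
|BD| = 11.0002
circle(B,3.00) ∩ circle(D,9.00): a=2.2274, h=2.0096
  candidates: C₊=(3.2241,1.9957) cross=22.106; C₋=(3.2304,-2.0236) cross=-22.106
  mode + wants cross > 0 → take C=(3.2241,1.9957) (cross=22.106)
ex = (C−B)/|BC| = (0.7414,0.6711); ey = (-0.6711,0.7414)
P = B + 0.86·ex + -1.81·ey = (2.8521,-0.7823)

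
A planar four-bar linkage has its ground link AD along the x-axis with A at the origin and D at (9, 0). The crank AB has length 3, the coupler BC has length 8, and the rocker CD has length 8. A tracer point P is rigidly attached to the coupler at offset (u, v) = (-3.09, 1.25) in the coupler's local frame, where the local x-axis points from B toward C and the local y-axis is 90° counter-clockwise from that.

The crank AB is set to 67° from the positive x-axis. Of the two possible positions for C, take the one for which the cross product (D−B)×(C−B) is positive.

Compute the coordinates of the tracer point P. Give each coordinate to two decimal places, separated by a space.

-2.01 1.77

A=(0,0), D=(9.00,0)
B = A + 3.00·(cos67°, sin67°) = (1.1722, 2.7615)
|BD| = 8.3006
circle(B,8.00) ∩ circle(D,8.00): a=4.1503, h=6.8392
  candidates: C₊=(7.3614,7.8304) cross=56.770; C₋=(2.8108,-5.0689) cross=-56.770
  mode + wants cross > 0 → take C=(7.3614,7.8304) (cross=56.770)
ex = (C−B)/|BC| = (0.7737,0.6336); ey = (-0.6336,0.7737)
P = B + -3.09·ex + 1.25·ey = (-2.0104,1.7707)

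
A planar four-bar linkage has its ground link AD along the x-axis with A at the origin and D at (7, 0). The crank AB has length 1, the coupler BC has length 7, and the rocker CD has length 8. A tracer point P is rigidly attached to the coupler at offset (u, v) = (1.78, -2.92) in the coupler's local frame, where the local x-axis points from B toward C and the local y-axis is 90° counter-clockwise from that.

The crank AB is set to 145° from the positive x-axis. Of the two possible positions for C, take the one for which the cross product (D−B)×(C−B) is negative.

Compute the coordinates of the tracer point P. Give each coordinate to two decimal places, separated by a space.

-2.91 -2.13

A=(0,0), D=(7.00,0)
B = A + 1.00·(cos145°, sin145°) = (-0.8192, 0.5736)
|BD| = 7.8402
circle(B,7.00) ∩ circle(D,8.00): a=2.9635, h=6.3418
  candidates: C₊=(2.6003,6.6815) cross=49.720; C₋=(1.6724,-5.9680) cross=-49.720
  mode - wants cross < 0 → take C=(1.6724,-5.9680) (cross=-49.720)
ex = (C−B)/|BC| = (0.3559,-0.9345); ey = (0.9345,0.3559)
P = B + 1.78·ex + -2.92·ey = (-2.9143,-2.1292)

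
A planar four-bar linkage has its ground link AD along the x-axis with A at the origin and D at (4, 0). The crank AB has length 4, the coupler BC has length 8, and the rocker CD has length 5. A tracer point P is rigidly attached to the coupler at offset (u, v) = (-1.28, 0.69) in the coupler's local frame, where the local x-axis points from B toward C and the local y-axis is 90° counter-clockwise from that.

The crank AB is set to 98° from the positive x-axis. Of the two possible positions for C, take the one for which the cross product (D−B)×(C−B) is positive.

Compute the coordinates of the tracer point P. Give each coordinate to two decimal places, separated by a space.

A=(0,0), D=(4.00,0)
B = A + 4.00·(cos98°, sin98°) = (-0.5567, 3.9611)
|BD| = 6.0377
circle(B,8.00) ∩ circle(D,5.00): a=6.2486, h=4.9956
  candidates: C₊=(7.4365,3.6318) cross=30.162; C₋=(0.8818,-3.9085) cross=-30.162
  mode + wants cross > 0 → take C=(7.4365,3.6318) (cross=30.162)
ex = (C−B)/|BC| = (0.9992,-0.0412); ey = (0.0412,0.9992)
P = B + -1.28·ex + 0.69·ey = (-1.8072,4.7032)

-1.81 4.70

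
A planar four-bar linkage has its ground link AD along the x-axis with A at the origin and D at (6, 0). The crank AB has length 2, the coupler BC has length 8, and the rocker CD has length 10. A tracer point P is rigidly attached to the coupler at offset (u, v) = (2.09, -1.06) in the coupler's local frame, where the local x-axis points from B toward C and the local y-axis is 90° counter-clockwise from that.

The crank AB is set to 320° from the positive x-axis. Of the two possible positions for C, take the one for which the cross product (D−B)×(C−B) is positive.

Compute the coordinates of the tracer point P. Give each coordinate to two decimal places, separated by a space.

A=(0,0), D=(6.00,0)
B = A + 2.00·(cos320°, sin320°) = (1.5321, -1.2856)
|BD| = 4.6492
circle(B,8.00) ∩ circle(D,10.00): a=-1.5471, h=7.8490
  candidates: C₊=(-2.1250,5.8296) cross=36.491; C₋=(2.2157,-9.2563) cross=-36.491
  mode + wants cross > 0 → take C=(-2.1250,5.8296) (cross=36.491)
ex = (C−B)/|BC| = (-0.4571,0.8894); ey = (-0.8894,-0.4571)
P = B + 2.09·ex + -1.06·ey = (1.5194,1.0578)

1.52 1.06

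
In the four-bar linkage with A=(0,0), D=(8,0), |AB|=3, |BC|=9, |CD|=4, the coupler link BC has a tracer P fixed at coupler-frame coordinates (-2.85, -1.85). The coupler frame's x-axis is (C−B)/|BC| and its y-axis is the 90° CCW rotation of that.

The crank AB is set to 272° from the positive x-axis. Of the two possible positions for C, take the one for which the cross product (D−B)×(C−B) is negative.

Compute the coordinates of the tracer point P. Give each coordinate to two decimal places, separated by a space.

-2.91 -4.57

A=(0,0), D=(8.00,0)
B = A + 3.00·(cos272°, sin272°) = (0.1047, -2.9982)
|BD| = 8.4454
circle(B,9.00) ∩ circle(D,4.00): a=8.0709, h=3.9824
  candidates: C₊=(6.2361,3.5901) cross=33.633; C₋=(9.0637,-3.8560) cross=-33.633
  mode - wants cross < 0 → take C=(9.0637,-3.8560) (cross=-33.633)
ex = (C−B)/|BC| = (0.9954,-0.0953); ey = (0.0953,0.9954)
P = B + -2.85·ex + -1.85·ey = (-2.9087,-4.5681)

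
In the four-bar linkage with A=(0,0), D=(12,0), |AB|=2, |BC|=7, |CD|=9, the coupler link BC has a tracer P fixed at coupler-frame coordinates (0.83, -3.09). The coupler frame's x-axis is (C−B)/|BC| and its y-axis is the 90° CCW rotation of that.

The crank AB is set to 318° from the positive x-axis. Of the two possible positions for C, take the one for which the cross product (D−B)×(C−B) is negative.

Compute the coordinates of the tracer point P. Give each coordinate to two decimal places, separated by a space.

-0.35 -3.96

A=(0,0), D=(12.00,0)
B = A + 2.00·(cos318°, sin318°) = (1.4863, -1.3383)
|BD| = 10.5985
circle(B,7.00) ∩ circle(D,9.00): a=3.7896, h=5.8855
  candidates: C₊=(4.5024,4.9786) cross=62.377; C₋=(5.9887,-6.6981) cross=-62.377
  mode - wants cross < 0 → take C=(5.9887,-6.6981) (cross=-62.377)
ex = (C−B)/|BC| = (0.6432,-0.7657); ey = (0.7657,0.6432)
P = B + 0.83·ex + -3.09·ey = (-0.3458,-3.9613)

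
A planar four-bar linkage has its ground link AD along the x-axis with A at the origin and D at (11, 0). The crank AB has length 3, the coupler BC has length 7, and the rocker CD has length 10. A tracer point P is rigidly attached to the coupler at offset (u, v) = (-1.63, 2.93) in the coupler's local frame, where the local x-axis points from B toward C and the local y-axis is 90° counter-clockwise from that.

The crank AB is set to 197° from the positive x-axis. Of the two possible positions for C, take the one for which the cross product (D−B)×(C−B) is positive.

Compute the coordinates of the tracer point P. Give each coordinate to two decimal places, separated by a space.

-6.12 -0.05

A=(0,0), D=(11.00,0)
B = A + 3.00·(cos197°, sin197°) = (-2.8689, -0.8771)
|BD| = 13.8966
circle(B,7.00) ∩ circle(D,10.00): a=5.1133, h=4.7806
  candidates: C₊=(1.9325,4.2167) cross=66.434; C₋=(2.5360,-5.3254) cross=-66.434
  mode + wants cross > 0 → take C=(1.9325,4.2167) (cross=66.434)
ex = (C−B)/|BC| = (0.6859,0.7277); ey = (-0.7277,0.6859)
P = B + -1.63·ex + 2.93·ey = (-6.1191,-0.0535)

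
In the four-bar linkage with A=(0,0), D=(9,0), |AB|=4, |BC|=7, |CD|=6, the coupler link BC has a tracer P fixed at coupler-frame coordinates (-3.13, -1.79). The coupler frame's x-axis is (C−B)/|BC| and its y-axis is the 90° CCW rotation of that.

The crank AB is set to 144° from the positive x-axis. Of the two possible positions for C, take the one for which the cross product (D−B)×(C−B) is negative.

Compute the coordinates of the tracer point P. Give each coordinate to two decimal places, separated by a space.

-6.83 2.13

A=(0,0), D=(9.00,0)
B = A + 4.00·(cos144°, sin144°) = (-3.2361, 2.3511)
|BD| = 12.4599
circle(B,7.00) ∩ circle(D,6.00): a=6.7516, h=1.8481
  candidates: C₊=(3.7430,2.8921) cross=23.027; C₋=(3.0455,-0.7378) cross=-23.027
  mode - wants cross < 0 → take C=(3.0455,-0.7378) (cross=-23.027)
ex = (C−B)/|BC| = (0.8974,-0.4413); ey = (0.4413,0.8974)
P = B + -3.13·ex + -1.79·ey = (-6.8347,2.1260)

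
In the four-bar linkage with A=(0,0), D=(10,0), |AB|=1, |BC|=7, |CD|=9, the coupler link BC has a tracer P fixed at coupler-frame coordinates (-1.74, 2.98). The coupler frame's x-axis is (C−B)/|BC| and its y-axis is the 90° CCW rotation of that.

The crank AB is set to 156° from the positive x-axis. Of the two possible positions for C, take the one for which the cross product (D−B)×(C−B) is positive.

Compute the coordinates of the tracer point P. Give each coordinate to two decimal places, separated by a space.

-4.34 0.81

A=(0,0), D=(10.00,0)
B = A + 1.00·(cos156°, sin156°) = (-0.9135, 0.4067)
|BD| = 10.9211
circle(B,7.00) ∩ circle(D,9.00): a=3.9955, h=5.7477
  candidates: C₊=(3.2933,6.0016) cross=62.771; C₋=(2.8651,-5.4858) cross=-62.771
  mode + wants cross > 0 → take C=(3.2933,6.0016) (cross=62.771)
ex = (C−B)/|BC| = (0.6010,0.7993); ey = (-0.7993,0.6010)
P = B + -1.74·ex + 2.98·ey = (-4.3411,0.8069)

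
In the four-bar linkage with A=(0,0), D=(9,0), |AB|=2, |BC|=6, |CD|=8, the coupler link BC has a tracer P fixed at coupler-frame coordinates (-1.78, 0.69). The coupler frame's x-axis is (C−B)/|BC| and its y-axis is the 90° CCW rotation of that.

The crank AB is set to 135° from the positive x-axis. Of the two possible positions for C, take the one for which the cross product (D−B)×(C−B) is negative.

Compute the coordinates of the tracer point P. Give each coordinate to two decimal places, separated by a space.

-1.81 3.28

A=(0,0), D=(9.00,0)
B = A + 2.00·(cos135°, sin135°) = (-1.4142, 1.4142)
|BD| = 10.5098
circle(B,6.00) ∩ circle(D,8.00): a=3.9228, h=4.5400
  candidates: C₊=(3.0838,5.3851) cross=47.714; C₋=(1.8620,-3.6124) cross=-47.714
  mode - wants cross < 0 → take C=(1.8620,-3.6124) (cross=-47.714)
ex = (C−B)/|BC| = (0.5460,-0.8378); ey = (0.8378,0.5460)
P = B + -1.78·ex + 0.69·ey = (-1.8081,3.2822)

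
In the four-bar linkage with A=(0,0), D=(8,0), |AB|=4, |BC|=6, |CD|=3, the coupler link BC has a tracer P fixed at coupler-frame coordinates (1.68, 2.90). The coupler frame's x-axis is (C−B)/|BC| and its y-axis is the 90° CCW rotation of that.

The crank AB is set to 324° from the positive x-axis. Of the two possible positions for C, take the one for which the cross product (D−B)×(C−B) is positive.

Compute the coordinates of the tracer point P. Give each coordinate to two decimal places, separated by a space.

A=(0,0), D=(8.00,0)
B = A + 4.00·(cos324°, sin324°) = (3.2361, -2.3511)
|BD| = 5.3125
circle(B,6.00) ∩ circle(D,3.00): a=5.1974, h=2.9978
  candidates: C₊=(6.5701,2.6373) cross=15.926; C₋=(9.2235,-2.7392) cross=-15.926
  mode + wants cross > 0 → take C=(6.5701,2.6373) (cross=15.926)
ex = (C−B)/|BC| = (0.5557,0.8314); ey = (-0.8314,0.5557)
P = B + 1.68·ex + 2.90·ey = (1.7585,0.6571)

1.76 0.66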